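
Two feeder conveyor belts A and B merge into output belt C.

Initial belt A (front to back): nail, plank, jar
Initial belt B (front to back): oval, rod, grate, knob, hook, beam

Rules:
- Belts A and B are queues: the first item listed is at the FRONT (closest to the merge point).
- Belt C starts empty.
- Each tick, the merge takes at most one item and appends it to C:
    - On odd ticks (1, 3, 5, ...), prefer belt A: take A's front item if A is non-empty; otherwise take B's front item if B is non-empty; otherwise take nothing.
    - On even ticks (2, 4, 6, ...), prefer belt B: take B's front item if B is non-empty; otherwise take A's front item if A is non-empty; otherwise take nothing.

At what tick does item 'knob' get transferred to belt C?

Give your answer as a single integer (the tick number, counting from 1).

Tick 1: prefer A, take nail from A; A=[plank,jar] B=[oval,rod,grate,knob,hook,beam] C=[nail]
Tick 2: prefer B, take oval from B; A=[plank,jar] B=[rod,grate,knob,hook,beam] C=[nail,oval]
Tick 3: prefer A, take plank from A; A=[jar] B=[rod,grate,knob,hook,beam] C=[nail,oval,plank]
Tick 4: prefer B, take rod from B; A=[jar] B=[grate,knob,hook,beam] C=[nail,oval,plank,rod]
Tick 5: prefer A, take jar from A; A=[-] B=[grate,knob,hook,beam] C=[nail,oval,plank,rod,jar]
Tick 6: prefer B, take grate from B; A=[-] B=[knob,hook,beam] C=[nail,oval,plank,rod,jar,grate]
Tick 7: prefer A, take knob from B; A=[-] B=[hook,beam] C=[nail,oval,plank,rod,jar,grate,knob]

Answer: 7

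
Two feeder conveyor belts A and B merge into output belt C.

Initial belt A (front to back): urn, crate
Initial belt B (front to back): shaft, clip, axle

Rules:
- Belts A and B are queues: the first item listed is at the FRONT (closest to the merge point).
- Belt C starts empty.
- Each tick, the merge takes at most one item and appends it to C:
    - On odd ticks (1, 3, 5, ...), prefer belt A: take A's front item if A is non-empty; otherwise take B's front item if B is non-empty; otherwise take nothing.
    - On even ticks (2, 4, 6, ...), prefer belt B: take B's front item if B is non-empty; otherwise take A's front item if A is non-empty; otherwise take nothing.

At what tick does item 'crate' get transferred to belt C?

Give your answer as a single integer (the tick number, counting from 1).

Answer: 3

Derivation:
Tick 1: prefer A, take urn from A; A=[crate] B=[shaft,clip,axle] C=[urn]
Tick 2: prefer B, take shaft from B; A=[crate] B=[clip,axle] C=[urn,shaft]
Tick 3: prefer A, take crate from A; A=[-] B=[clip,axle] C=[urn,shaft,crate]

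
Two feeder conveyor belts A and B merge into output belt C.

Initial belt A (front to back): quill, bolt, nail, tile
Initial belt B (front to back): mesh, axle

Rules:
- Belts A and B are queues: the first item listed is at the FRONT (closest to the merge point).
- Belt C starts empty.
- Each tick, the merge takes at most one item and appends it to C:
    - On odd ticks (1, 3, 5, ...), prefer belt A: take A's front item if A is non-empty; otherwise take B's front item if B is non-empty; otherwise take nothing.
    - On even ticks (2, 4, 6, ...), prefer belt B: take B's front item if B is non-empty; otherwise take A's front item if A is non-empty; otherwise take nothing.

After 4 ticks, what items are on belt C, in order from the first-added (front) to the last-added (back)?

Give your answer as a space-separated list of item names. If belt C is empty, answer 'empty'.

Tick 1: prefer A, take quill from A; A=[bolt,nail,tile] B=[mesh,axle] C=[quill]
Tick 2: prefer B, take mesh from B; A=[bolt,nail,tile] B=[axle] C=[quill,mesh]
Tick 3: prefer A, take bolt from A; A=[nail,tile] B=[axle] C=[quill,mesh,bolt]
Tick 4: prefer B, take axle from B; A=[nail,tile] B=[-] C=[quill,mesh,bolt,axle]

Answer: quill mesh bolt axle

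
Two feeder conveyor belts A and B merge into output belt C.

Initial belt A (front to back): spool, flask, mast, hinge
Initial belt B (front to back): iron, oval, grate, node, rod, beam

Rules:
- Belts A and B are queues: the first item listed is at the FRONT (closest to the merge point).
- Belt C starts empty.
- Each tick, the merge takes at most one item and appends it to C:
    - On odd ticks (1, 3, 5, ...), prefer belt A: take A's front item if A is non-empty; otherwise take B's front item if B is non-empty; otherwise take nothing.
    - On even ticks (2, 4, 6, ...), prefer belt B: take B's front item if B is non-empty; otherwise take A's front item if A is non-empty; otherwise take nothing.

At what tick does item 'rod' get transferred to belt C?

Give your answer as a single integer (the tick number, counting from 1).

Answer: 9

Derivation:
Tick 1: prefer A, take spool from A; A=[flask,mast,hinge] B=[iron,oval,grate,node,rod,beam] C=[spool]
Tick 2: prefer B, take iron from B; A=[flask,mast,hinge] B=[oval,grate,node,rod,beam] C=[spool,iron]
Tick 3: prefer A, take flask from A; A=[mast,hinge] B=[oval,grate,node,rod,beam] C=[spool,iron,flask]
Tick 4: prefer B, take oval from B; A=[mast,hinge] B=[grate,node,rod,beam] C=[spool,iron,flask,oval]
Tick 5: prefer A, take mast from A; A=[hinge] B=[grate,node,rod,beam] C=[spool,iron,flask,oval,mast]
Tick 6: prefer B, take grate from B; A=[hinge] B=[node,rod,beam] C=[spool,iron,flask,oval,mast,grate]
Tick 7: prefer A, take hinge from A; A=[-] B=[node,rod,beam] C=[spool,iron,flask,oval,mast,grate,hinge]
Tick 8: prefer B, take node from B; A=[-] B=[rod,beam] C=[spool,iron,flask,oval,mast,grate,hinge,node]
Tick 9: prefer A, take rod from B; A=[-] B=[beam] C=[spool,iron,flask,oval,mast,grate,hinge,node,rod]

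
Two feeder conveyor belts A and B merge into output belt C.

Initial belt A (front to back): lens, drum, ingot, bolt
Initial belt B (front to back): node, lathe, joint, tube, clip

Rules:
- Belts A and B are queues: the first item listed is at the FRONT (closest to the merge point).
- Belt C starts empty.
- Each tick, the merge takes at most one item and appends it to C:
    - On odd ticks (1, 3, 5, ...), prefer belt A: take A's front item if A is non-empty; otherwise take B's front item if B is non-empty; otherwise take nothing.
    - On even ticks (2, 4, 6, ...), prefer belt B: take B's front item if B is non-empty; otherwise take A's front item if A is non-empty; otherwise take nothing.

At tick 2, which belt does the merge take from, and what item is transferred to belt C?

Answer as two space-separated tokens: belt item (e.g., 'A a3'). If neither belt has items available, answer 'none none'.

Answer: B node

Derivation:
Tick 1: prefer A, take lens from A; A=[drum,ingot,bolt] B=[node,lathe,joint,tube,clip] C=[lens]
Tick 2: prefer B, take node from B; A=[drum,ingot,bolt] B=[lathe,joint,tube,clip] C=[lens,node]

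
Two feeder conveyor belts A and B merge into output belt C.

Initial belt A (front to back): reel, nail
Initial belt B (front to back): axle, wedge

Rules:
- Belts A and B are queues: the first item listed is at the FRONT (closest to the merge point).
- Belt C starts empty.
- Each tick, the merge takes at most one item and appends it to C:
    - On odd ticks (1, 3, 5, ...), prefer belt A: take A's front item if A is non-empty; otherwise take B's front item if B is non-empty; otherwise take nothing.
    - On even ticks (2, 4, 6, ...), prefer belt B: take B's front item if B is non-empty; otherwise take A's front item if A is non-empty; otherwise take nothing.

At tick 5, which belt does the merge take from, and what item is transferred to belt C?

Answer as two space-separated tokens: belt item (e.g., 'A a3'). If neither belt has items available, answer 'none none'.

Tick 1: prefer A, take reel from A; A=[nail] B=[axle,wedge] C=[reel]
Tick 2: prefer B, take axle from B; A=[nail] B=[wedge] C=[reel,axle]
Tick 3: prefer A, take nail from A; A=[-] B=[wedge] C=[reel,axle,nail]
Tick 4: prefer B, take wedge from B; A=[-] B=[-] C=[reel,axle,nail,wedge]
Tick 5: prefer A, both empty, nothing taken; A=[-] B=[-] C=[reel,axle,nail,wedge]

Answer: none none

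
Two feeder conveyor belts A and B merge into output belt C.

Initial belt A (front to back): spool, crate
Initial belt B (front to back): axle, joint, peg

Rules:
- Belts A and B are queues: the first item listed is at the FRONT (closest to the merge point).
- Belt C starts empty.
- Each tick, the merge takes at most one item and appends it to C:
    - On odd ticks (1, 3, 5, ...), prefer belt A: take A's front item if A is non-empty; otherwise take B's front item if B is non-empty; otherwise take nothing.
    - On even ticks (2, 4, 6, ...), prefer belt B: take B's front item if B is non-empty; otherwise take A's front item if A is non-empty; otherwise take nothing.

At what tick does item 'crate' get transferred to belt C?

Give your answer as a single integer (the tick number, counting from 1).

Answer: 3

Derivation:
Tick 1: prefer A, take spool from A; A=[crate] B=[axle,joint,peg] C=[spool]
Tick 2: prefer B, take axle from B; A=[crate] B=[joint,peg] C=[spool,axle]
Tick 3: prefer A, take crate from A; A=[-] B=[joint,peg] C=[spool,axle,crate]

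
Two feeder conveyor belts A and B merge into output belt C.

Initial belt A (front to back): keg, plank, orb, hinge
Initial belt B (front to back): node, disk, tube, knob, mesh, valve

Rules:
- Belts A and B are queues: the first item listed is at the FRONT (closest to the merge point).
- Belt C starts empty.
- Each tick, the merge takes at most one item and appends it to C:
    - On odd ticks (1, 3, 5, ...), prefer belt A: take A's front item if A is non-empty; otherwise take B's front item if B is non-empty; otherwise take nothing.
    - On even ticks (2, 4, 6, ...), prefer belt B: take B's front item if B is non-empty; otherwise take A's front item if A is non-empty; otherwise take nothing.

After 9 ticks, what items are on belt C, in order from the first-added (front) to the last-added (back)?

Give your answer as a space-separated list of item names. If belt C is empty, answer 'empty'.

Answer: keg node plank disk orb tube hinge knob mesh

Derivation:
Tick 1: prefer A, take keg from A; A=[plank,orb,hinge] B=[node,disk,tube,knob,mesh,valve] C=[keg]
Tick 2: prefer B, take node from B; A=[plank,orb,hinge] B=[disk,tube,knob,mesh,valve] C=[keg,node]
Tick 3: prefer A, take plank from A; A=[orb,hinge] B=[disk,tube,knob,mesh,valve] C=[keg,node,plank]
Tick 4: prefer B, take disk from B; A=[orb,hinge] B=[tube,knob,mesh,valve] C=[keg,node,plank,disk]
Tick 5: prefer A, take orb from A; A=[hinge] B=[tube,knob,mesh,valve] C=[keg,node,plank,disk,orb]
Tick 6: prefer B, take tube from B; A=[hinge] B=[knob,mesh,valve] C=[keg,node,plank,disk,orb,tube]
Tick 7: prefer A, take hinge from A; A=[-] B=[knob,mesh,valve] C=[keg,node,plank,disk,orb,tube,hinge]
Tick 8: prefer B, take knob from B; A=[-] B=[mesh,valve] C=[keg,node,plank,disk,orb,tube,hinge,knob]
Tick 9: prefer A, take mesh from B; A=[-] B=[valve] C=[keg,node,plank,disk,orb,tube,hinge,knob,mesh]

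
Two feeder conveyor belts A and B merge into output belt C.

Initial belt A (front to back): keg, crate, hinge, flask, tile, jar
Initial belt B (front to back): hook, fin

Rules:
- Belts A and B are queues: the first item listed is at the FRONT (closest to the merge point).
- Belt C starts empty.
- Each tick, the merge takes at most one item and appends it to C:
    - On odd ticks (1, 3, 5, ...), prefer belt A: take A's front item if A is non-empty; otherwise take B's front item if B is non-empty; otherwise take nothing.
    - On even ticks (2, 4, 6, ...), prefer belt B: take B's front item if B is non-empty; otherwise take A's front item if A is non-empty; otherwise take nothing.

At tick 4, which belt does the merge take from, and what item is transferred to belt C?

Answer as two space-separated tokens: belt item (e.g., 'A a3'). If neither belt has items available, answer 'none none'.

Answer: B fin

Derivation:
Tick 1: prefer A, take keg from A; A=[crate,hinge,flask,tile,jar] B=[hook,fin] C=[keg]
Tick 2: prefer B, take hook from B; A=[crate,hinge,flask,tile,jar] B=[fin] C=[keg,hook]
Tick 3: prefer A, take crate from A; A=[hinge,flask,tile,jar] B=[fin] C=[keg,hook,crate]
Tick 4: prefer B, take fin from B; A=[hinge,flask,tile,jar] B=[-] C=[keg,hook,crate,fin]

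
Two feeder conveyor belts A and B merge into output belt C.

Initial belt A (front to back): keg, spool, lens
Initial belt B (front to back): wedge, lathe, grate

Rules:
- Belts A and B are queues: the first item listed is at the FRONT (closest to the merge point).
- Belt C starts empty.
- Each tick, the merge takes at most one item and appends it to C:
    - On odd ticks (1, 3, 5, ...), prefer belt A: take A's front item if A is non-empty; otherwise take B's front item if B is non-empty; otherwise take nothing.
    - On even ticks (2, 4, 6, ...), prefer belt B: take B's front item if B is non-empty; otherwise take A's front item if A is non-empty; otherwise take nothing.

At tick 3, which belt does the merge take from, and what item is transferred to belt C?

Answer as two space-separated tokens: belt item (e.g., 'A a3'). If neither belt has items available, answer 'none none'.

Tick 1: prefer A, take keg from A; A=[spool,lens] B=[wedge,lathe,grate] C=[keg]
Tick 2: prefer B, take wedge from B; A=[spool,lens] B=[lathe,grate] C=[keg,wedge]
Tick 3: prefer A, take spool from A; A=[lens] B=[lathe,grate] C=[keg,wedge,spool]

Answer: A spool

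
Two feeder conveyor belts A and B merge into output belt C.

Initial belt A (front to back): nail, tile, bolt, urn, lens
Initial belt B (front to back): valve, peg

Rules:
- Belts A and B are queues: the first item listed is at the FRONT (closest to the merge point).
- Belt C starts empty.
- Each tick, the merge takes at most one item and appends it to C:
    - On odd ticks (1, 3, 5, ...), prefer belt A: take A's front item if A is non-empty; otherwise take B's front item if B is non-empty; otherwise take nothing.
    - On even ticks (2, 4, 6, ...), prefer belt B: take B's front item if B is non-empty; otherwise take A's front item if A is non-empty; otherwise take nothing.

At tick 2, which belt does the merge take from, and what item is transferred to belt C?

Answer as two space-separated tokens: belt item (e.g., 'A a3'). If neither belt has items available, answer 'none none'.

Tick 1: prefer A, take nail from A; A=[tile,bolt,urn,lens] B=[valve,peg] C=[nail]
Tick 2: prefer B, take valve from B; A=[tile,bolt,urn,lens] B=[peg] C=[nail,valve]

Answer: B valve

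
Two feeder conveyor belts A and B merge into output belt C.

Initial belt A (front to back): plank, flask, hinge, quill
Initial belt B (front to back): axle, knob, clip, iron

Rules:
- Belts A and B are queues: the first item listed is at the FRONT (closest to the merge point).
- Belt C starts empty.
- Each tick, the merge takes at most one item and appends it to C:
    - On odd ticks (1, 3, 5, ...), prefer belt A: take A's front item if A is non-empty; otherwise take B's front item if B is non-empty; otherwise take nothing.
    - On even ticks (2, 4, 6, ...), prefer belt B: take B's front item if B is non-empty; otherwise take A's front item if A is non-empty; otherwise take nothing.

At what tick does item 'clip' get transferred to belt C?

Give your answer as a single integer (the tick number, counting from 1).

Tick 1: prefer A, take plank from A; A=[flask,hinge,quill] B=[axle,knob,clip,iron] C=[plank]
Tick 2: prefer B, take axle from B; A=[flask,hinge,quill] B=[knob,clip,iron] C=[plank,axle]
Tick 3: prefer A, take flask from A; A=[hinge,quill] B=[knob,clip,iron] C=[plank,axle,flask]
Tick 4: prefer B, take knob from B; A=[hinge,quill] B=[clip,iron] C=[plank,axle,flask,knob]
Tick 5: prefer A, take hinge from A; A=[quill] B=[clip,iron] C=[plank,axle,flask,knob,hinge]
Tick 6: prefer B, take clip from B; A=[quill] B=[iron] C=[plank,axle,flask,knob,hinge,clip]

Answer: 6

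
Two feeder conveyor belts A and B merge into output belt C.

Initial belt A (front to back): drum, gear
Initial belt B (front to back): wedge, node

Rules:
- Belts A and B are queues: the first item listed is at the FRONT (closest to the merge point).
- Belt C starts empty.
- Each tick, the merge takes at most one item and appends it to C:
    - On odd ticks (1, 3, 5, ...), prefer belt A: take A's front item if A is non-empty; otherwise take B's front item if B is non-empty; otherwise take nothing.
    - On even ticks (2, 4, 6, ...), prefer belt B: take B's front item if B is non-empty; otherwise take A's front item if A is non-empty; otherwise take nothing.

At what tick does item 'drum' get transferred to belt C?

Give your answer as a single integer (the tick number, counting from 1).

Answer: 1

Derivation:
Tick 1: prefer A, take drum from A; A=[gear] B=[wedge,node] C=[drum]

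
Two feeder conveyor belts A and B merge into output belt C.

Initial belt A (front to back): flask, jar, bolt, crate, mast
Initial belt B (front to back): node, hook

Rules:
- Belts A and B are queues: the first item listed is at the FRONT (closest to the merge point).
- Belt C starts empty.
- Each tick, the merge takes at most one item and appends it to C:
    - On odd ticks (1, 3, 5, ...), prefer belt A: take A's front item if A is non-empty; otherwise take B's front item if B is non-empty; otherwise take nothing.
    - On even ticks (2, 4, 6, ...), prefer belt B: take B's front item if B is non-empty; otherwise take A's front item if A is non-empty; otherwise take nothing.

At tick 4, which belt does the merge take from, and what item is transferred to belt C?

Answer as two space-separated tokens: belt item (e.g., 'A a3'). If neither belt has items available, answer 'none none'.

Tick 1: prefer A, take flask from A; A=[jar,bolt,crate,mast] B=[node,hook] C=[flask]
Tick 2: prefer B, take node from B; A=[jar,bolt,crate,mast] B=[hook] C=[flask,node]
Tick 3: prefer A, take jar from A; A=[bolt,crate,mast] B=[hook] C=[flask,node,jar]
Tick 4: prefer B, take hook from B; A=[bolt,crate,mast] B=[-] C=[flask,node,jar,hook]

Answer: B hook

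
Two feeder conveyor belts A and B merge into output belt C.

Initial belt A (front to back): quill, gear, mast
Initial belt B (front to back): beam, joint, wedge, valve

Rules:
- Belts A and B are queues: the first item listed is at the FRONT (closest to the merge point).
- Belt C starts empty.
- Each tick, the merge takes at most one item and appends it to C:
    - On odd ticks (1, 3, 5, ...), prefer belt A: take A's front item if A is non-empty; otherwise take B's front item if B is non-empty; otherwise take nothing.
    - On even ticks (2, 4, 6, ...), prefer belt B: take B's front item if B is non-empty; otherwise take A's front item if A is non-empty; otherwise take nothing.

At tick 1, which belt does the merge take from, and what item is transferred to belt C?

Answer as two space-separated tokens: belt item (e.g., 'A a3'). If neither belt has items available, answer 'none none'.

Tick 1: prefer A, take quill from A; A=[gear,mast] B=[beam,joint,wedge,valve] C=[quill]

Answer: A quill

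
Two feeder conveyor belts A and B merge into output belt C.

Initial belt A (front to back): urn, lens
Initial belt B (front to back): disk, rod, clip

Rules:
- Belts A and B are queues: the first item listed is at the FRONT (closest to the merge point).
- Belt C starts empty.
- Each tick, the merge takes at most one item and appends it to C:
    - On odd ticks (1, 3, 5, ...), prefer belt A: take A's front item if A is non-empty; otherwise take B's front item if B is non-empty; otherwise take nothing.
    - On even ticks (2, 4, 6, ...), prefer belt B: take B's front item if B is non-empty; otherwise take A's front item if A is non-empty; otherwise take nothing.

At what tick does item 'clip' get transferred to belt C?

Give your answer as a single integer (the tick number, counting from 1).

Tick 1: prefer A, take urn from A; A=[lens] B=[disk,rod,clip] C=[urn]
Tick 2: prefer B, take disk from B; A=[lens] B=[rod,clip] C=[urn,disk]
Tick 3: prefer A, take lens from A; A=[-] B=[rod,clip] C=[urn,disk,lens]
Tick 4: prefer B, take rod from B; A=[-] B=[clip] C=[urn,disk,lens,rod]
Tick 5: prefer A, take clip from B; A=[-] B=[-] C=[urn,disk,lens,rod,clip]

Answer: 5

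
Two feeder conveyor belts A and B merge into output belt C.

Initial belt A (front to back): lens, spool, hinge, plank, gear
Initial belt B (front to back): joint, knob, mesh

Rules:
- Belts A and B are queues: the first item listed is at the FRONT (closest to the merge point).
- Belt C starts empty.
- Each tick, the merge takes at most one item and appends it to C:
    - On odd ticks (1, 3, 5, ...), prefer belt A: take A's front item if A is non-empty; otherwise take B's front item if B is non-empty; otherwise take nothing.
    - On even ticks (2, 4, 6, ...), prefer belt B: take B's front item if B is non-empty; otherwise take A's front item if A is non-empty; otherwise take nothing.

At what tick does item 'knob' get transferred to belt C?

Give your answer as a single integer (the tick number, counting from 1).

Answer: 4

Derivation:
Tick 1: prefer A, take lens from A; A=[spool,hinge,plank,gear] B=[joint,knob,mesh] C=[lens]
Tick 2: prefer B, take joint from B; A=[spool,hinge,plank,gear] B=[knob,mesh] C=[lens,joint]
Tick 3: prefer A, take spool from A; A=[hinge,plank,gear] B=[knob,mesh] C=[lens,joint,spool]
Tick 4: prefer B, take knob from B; A=[hinge,plank,gear] B=[mesh] C=[lens,joint,spool,knob]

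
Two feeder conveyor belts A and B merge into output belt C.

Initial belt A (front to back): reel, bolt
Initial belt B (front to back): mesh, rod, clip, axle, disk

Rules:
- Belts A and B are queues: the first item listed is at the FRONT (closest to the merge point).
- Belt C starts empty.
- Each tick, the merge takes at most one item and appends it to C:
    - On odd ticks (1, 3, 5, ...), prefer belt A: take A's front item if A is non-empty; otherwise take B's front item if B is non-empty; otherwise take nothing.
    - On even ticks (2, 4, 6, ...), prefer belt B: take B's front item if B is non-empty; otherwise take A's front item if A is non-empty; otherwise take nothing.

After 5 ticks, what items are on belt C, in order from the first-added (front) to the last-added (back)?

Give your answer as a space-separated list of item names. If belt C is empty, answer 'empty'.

Tick 1: prefer A, take reel from A; A=[bolt] B=[mesh,rod,clip,axle,disk] C=[reel]
Tick 2: prefer B, take mesh from B; A=[bolt] B=[rod,clip,axle,disk] C=[reel,mesh]
Tick 3: prefer A, take bolt from A; A=[-] B=[rod,clip,axle,disk] C=[reel,mesh,bolt]
Tick 4: prefer B, take rod from B; A=[-] B=[clip,axle,disk] C=[reel,mesh,bolt,rod]
Tick 5: prefer A, take clip from B; A=[-] B=[axle,disk] C=[reel,mesh,bolt,rod,clip]

Answer: reel mesh bolt rod clip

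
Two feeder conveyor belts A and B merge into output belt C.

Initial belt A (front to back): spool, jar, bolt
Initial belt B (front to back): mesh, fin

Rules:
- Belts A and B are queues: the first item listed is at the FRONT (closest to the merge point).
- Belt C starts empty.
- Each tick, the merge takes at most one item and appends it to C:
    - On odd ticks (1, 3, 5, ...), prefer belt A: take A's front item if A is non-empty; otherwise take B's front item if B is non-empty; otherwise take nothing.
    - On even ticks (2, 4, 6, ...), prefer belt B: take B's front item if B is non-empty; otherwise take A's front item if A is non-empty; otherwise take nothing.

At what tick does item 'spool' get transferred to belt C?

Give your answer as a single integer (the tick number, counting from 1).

Answer: 1

Derivation:
Tick 1: prefer A, take spool from A; A=[jar,bolt] B=[mesh,fin] C=[spool]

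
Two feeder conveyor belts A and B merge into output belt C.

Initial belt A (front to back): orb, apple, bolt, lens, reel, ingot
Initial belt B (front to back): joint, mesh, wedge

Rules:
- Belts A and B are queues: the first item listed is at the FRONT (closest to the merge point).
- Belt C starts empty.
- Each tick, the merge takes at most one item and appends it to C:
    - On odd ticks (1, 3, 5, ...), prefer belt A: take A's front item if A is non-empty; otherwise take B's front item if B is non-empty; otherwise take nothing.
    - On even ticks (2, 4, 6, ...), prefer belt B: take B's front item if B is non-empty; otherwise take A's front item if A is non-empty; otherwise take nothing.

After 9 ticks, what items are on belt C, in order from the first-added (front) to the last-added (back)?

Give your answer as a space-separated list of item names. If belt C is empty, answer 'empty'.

Answer: orb joint apple mesh bolt wedge lens reel ingot

Derivation:
Tick 1: prefer A, take orb from A; A=[apple,bolt,lens,reel,ingot] B=[joint,mesh,wedge] C=[orb]
Tick 2: prefer B, take joint from B; A=[apple,bolt,lens,reel,ingot] B=[mesh,wedge] C=[orb,joint]
Tick 3: prefer A, take apple from A; A=[bolt,lens,reel,ingot] B=[mesh,wedge] C=[orb,joint,apple]
Tick 4: prefer B, take mesh from B; A=[bolt,lens,reel,ingot] B=[wedge] C=[orb,joint,apple,mesh]
Tick 5: prefer A, take bolt from A; A=[lens,reel,ingot] B=[wedge] C=[orb,joint,apple,mesh,bolt]
Tick 6: prefer B, take wedge from B; A=[lens,reel,ingot] B=[-] C=[orb,joint,apple,mesh,bolt,wedge]
Tick 7: prefer A, take lens from A; A=[reel,ingot] B=[-] C=[orb,joint,apple,mesh,bolt,wedge,lens]
Tick 8: prefer B, take reel from A; A=[ingot] B=[-] C=[orb,joint,apple,mesh,bolt,wedge,lens,reel]
Tick 9: prefer A, take ingot from A; A=[-] B=[-] C=[orb,joint,apple,mesh,bolt,wedge,lens,reel,ingot]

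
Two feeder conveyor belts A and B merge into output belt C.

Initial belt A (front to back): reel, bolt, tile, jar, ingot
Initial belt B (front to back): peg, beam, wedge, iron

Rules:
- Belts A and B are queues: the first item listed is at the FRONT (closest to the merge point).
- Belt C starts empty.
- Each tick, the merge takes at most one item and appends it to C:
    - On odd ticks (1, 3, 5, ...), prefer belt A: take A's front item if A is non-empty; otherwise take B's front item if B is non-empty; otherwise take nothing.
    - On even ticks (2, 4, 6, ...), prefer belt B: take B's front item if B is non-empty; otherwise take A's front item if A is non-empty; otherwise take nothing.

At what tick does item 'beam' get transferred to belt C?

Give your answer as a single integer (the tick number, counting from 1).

Tick 1: prefer A, take reel from A; A=[bolt,tile,jar,ingot] B=[peg,beam,wedge,iron] C=[reel]
Tick 2: prefer B, take peg from B; A=[bolt,tile,jar,ingot] B=[beam,wedge,iron] C=[reel,peg]
Tick 3: prefer A, take bolt from A; A=[tile,jar,ingot] B=[beam,wedge,iron] C=[reel,peg,bolt]
Tick 4: prefer B, take beam from B; A=[tile,jar,ingot] B=[wedge,iron] C=[reel,peg,bolt,beam]

Answer: 4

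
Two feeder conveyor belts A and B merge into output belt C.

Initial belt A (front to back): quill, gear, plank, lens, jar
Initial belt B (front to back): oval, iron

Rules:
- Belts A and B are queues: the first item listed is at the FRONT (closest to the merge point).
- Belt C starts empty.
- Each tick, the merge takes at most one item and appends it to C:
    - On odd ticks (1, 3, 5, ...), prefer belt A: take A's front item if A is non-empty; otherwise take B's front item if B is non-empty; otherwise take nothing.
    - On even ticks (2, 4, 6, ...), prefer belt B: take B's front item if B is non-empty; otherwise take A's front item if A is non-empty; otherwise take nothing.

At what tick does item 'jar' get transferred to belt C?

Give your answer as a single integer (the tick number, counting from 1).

Answer: 7

Derivation:
Tick 1: prefer A, take quill from A; A=[gear,plank,lens,jar] B=[oval,iron] C=[quill]
Tick 2: prefer B, take oval from B; A=[gear,plank,lens,jar] B=[iron] C=[quill,oval]
Tick 3: prefer A, take gear from A; A=[plank,lens,jar] B=[iron] C=[quill,oval,gear]
Tick 4: prefer B, take iron from B; A=[plank,lens,jar] B=[-] C=[quill,oval,gear,iron]
Tick 5: prefer A, take plank from A; A=[lens,jar] B=[-] C=[quill,oval,gear,iron,plank]
Tick 6: prefer B, take lens from A; A=[jar] B=[-] C=[quill,oval,gear,iron,plank,lens]
Tick 7: prefer A, take jar from A; A=[-] B=[-] C=[quill,oval,gear,iron,plank,lens,jar]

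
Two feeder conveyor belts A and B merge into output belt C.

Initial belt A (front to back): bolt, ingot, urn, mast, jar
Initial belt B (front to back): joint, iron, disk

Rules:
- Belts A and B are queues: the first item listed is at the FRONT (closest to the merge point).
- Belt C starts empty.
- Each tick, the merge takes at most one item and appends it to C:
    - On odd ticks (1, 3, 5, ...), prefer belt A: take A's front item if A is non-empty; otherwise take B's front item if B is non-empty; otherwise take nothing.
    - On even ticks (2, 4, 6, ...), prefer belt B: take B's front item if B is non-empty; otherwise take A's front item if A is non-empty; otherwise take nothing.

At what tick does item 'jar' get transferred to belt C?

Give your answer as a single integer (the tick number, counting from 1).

Tick 1: prefer A, take bolt from A; A=[ingot,urn,mast,jar] B=[joint,iron,disk] C=[bolt]
Tick 2: prefer B, take joint from B; A=[ingot,urn,mast,jar] B=[iron,disk] C=[bolt,joint]
Tick 3: prefer A, take ingot from A; A=[urn,mast,jar] B=[iron,disk] C=[bolt,joint,ingot]
Tick 4: prefer B, take iron from B; A=[urn,mast,jar] B=[disk] C=[bolt,joint,ingot,iron]
Tick 5: prefer A, take urn from A; A=[mast,jar] B=[disk] C=[bolt,joint,ingot,iron,urn]
Tick 6: prefer B, take disk from B; A=[mast,jar] B=[-] C=[bolt,joint,ingot,iron,urn,disk]
Tick 7: prefer A, take mast from A; A=[jar] B=[-] C=[bolt,joint,ingot,iron,urn,disk,mast]
Tick 8: prefer B, take jar from A; A=[-] B=[-] C=[bolt,joint,ingot,iron,urn,disk,mast,jar]

Answer: 8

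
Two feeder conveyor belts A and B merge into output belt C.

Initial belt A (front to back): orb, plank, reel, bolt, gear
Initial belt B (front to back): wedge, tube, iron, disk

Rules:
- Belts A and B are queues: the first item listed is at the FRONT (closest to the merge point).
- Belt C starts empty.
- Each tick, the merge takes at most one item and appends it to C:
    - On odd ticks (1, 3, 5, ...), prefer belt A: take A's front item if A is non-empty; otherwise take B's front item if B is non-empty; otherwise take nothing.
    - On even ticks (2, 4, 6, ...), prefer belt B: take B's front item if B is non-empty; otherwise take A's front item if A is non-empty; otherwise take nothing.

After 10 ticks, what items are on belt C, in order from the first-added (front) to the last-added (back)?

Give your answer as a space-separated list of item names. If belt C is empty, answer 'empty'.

Tick 1: prefer A, take orb from A; A=[plank,reel,bolt,gear] B=[wedge,tube,iron,disk] C=[orb]
Tick 2: prefer B, take wedge from B; A=[plank,reel,bolt,gear] B=[tube,iron,disk] C=[orb,wedge]
Tick 3: prefer A, take plank from A; A=[reel,bolt,gear] B=[tube,iron,disk] C=[orb,wedge,plank]
Tick 4: prefer B, take tube from B; A=[reel,bolt,gear] B=[iron,disk] C=[orb,wedge,plank,tube]
Tick 5: prefer A, take reel from A; A=[bolt,gear] B=[iron,disk] C=[orb,wedge,plank,tube,reel]
Tick 6: prefer B, take iron from B; A=[bolt,gear] B=[disk] C=[orb,wedge,plank,tube,reel,iron]
Tick 7: prefer A, take bolt from A; A=[gear] B=[disk] C=[orb,wedge,plank,tube,reel,iron,bolt]
Tick 8: prefer B, take disk from B; A=[gear] B=[-] C=[orb,wedge,plank,tube,reel,iron,bolt,disk]
Tick 9: prefer A, take gear from A; A=[-] B=[-] C=[orb,wedge,plank,tube,reel,iron,bolt,disk,gear]
Tick 10: prefer B, both empty, nothing taken; A=[-] B=[-] C=[orb,wedge,plank,tube,reel,iron,bolt,disk,gear]

Answer: orb wedge plank tube reel iron bolt disk gear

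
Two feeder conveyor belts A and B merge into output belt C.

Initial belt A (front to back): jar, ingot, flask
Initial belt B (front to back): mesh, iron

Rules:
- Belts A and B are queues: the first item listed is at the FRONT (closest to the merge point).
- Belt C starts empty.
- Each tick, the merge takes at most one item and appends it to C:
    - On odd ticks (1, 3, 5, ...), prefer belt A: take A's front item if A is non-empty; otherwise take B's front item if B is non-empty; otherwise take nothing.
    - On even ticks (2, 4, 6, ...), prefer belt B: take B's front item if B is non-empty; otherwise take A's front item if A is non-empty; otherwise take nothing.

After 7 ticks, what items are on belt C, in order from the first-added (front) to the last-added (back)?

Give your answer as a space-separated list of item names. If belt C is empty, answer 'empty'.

Tick 1: prefer A, take jar from A; A=[ingot,flask] B=[mesh,iron] C=[jar]
Tick 2: prefer B, take mesh from B; A=[ingot,flask] B=[iron] C=[jar,mesh]
Tick 3: prefer A, take ingot from A; A=[flask] B=[iron] C=[jar,mesh,ingot]
Tick 4: prefer B, take iron from B; A=[flask] B=[-] C=[jar,mesh,ingot,iron]
Tick 5: prefer A, take flask from A; A=[-] B=[-] C=[jar,mesh,ingot,iron,flask]
Tick 6: prefer B, both empty, nothing taken; A=[-] B=[-] C=[jar,mesh,ingot,iron,flask]
Tick 7: prefer A, both empty, nothing taken; A=[-] B=[-] C=[jar,mesh,ingot,iron,flask]

Answer: jar mesh ingot iron flask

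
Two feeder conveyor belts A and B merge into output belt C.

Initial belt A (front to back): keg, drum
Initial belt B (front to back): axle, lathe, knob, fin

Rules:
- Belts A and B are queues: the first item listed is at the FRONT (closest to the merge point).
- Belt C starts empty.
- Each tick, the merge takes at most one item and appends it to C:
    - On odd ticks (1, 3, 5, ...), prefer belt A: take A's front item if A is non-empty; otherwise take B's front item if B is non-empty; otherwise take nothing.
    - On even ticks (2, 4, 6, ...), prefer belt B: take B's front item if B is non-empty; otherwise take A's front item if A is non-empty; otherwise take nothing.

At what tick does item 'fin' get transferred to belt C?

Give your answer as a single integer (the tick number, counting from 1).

Answer: 6

Derivation:
Tick 1: prefer A, take keg from A; A=[drum] B=[axle,lathe,knob,fin] C=[keg]
Tick 2: prefer B, take axle from B; A=[drum] B=[lathe,knob,fin] C=[keg,axle]
Tick 3: prefer A, take drum from A; A=[-] B=[lathe,knob,fin] C=[keg,axle,drum]
Tick 4: prefer B, take lathe from B; A=[-] B=[knob,fin] C=[keg,axle,drum,lathe]
Tick 5: prefer A, take knob from B; A=[-] B=[fin] C=[keg,axle,drum,lathe,knob]
Tick 6: prefer B, take fin from B; A=[-] B=[-] C=[keg,axle,drum,lathe,knob,fin]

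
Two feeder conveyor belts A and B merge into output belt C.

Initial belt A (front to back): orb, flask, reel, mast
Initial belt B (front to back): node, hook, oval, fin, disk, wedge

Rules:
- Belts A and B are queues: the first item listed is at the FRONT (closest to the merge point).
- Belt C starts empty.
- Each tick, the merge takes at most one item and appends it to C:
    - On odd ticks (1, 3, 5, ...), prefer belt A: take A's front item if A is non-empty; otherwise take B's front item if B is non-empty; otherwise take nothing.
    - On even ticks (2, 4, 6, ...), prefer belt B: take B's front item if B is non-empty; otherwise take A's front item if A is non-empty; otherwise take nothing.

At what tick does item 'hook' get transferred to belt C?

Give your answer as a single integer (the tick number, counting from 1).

Tick 1: prefer A, take orb from A; A=[flask,reel,mast] B=[node,hook,oval,fin,disk,wedge] C=[orb]
Tick 2: prefer B, take node from B; A=[flask,reel,mast] B=[hook,oval,fin,disk,wedge] C=[orb,node]
Tick 3: prefer A, take flask from A; A=[reel,mast] B=[hook,oval,fin,disk,wedge] C=[orb,node,flask]
Tick 4: prefer B, take hook from B; A=[reel,mast] B=[oval,fin,disk,wedge] C=[orb,node,flask,hook]

Answer: 4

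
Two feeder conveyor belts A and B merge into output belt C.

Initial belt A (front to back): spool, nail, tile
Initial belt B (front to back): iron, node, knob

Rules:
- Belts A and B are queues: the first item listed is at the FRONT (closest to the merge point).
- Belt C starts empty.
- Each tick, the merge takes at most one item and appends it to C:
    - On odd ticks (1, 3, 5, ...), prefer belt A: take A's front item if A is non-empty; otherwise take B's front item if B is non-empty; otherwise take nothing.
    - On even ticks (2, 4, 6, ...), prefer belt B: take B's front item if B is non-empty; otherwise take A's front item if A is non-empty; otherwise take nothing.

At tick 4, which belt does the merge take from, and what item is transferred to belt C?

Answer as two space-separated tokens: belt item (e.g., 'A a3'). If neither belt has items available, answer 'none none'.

Tick 1: prefer A, take spool from A; A=[nail,tile] B=[iron,node,knob] C=[spool]
Tick 2: prefer B, take iron from B; A=[nail,tile] B=[node,knob] C=[spool,iron]
Tick 3: prefer A, take nail from A; A=[tile] B=[node,knob] C=[spool,iron,nail]
Tick 4: prefer B, take node from B; A=[tile] B=[knob] C=[spool,iron,nail,node]

Answer: B node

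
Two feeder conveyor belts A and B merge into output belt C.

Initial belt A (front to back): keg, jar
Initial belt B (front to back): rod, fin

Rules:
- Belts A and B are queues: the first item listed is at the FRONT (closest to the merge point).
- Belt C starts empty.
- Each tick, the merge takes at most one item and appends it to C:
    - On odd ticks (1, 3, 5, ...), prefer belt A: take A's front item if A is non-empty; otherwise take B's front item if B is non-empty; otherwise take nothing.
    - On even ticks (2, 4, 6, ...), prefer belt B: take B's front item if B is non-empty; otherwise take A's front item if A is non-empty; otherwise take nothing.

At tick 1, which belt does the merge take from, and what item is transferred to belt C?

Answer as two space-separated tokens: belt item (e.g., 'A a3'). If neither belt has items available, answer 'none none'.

Tick 1: prefer A, take keg from A; A=[jar] B=[rod,fin] C=[keg]

Answer: A keg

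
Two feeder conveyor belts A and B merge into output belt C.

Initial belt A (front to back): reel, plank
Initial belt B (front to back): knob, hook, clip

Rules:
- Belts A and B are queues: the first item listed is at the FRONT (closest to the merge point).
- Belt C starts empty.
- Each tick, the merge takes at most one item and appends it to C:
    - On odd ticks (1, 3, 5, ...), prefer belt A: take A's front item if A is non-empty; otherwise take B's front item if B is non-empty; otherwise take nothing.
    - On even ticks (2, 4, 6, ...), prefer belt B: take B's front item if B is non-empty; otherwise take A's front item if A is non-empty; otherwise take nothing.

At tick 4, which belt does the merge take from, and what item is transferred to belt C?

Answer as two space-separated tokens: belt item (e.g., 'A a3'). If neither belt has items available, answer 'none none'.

Answer: B hook

Derivation:
Tick 1: prefer A, take reel from A; A=[plank] B=[knob,hook,clip] C=[reel]
Tick 2: prefer B, take knob from B; A=[plank] B=[hook,clip] C=[reel,knob]
Tick 3: prefer A, take plank from A; A=[-] B=[hook,clip] C=[reel,knob,plank]
Tick 4: prefer B, take hook from B; A=[-] B=[clip] C=[reel,knob,plank,hook]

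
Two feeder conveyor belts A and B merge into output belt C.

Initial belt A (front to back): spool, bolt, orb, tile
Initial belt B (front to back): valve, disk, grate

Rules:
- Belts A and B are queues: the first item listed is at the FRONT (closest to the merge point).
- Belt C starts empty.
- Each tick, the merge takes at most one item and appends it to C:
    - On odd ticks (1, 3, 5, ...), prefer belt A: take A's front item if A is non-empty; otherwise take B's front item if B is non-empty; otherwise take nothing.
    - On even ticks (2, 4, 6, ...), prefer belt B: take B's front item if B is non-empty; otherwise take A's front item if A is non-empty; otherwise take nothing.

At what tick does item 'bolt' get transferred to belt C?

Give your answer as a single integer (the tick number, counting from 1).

Answer: 3

Derivation:
Tick 1: prefer A, take spool from A; A=[bolt,orb,tile] B=[valve,disk,grate] C=[spool]
Tick 2: prefer B, take valve from B; A=[bolt,orb,tile] B=[disk,grate] C=[spool,valve]
Tick 3: prefer A, take bolt from A; A=[orb,tile] B=[disk,grate] C=[spool,valve,bolt]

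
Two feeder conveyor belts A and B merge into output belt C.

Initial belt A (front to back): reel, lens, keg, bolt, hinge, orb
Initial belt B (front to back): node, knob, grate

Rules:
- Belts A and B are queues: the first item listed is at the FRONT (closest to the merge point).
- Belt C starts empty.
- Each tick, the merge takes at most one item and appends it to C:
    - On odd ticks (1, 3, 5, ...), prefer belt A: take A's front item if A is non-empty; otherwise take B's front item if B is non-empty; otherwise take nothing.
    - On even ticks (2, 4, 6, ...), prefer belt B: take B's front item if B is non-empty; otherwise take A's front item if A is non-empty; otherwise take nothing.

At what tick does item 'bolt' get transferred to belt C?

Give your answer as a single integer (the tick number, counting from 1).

Answer: 7

Derivation:
Tick 1: prefer A, take reel from A; A=[lens,keg,bolt,hinge,orb] B=[node,knob,grate] C=[reel]
Tick 2: prefer B, take node from B; A=[lens,keg,bolt,hinge,orb] B=[knob,grate] C=[reel,node]
Tick 3: prefer A, take lens from A; A=[keg,bolt,hinge,orb] B=[knob,grate] C=[reel,node,lens]
Tick 4: prefer B, take knob from B; A=[keg,bolt,hinge,orb] B=[grate] C=[reel,node,lens,knob]
Tick 5: prefer A, take keg from A; A=[bolt,hinge,orb] B=[grate] C=[reel,node,lens,knob,keg]
Tick 6: prefer B, take grate from B; A=[bolt,hinge,orb] B=[-] C=[reel,node,lens,knob,keg,grate]
Tick 7: prefer A, take bolt from A; A=[hinge,orb] B=[-] C=[reel,node,lens,knob,keg,grate,bolt]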